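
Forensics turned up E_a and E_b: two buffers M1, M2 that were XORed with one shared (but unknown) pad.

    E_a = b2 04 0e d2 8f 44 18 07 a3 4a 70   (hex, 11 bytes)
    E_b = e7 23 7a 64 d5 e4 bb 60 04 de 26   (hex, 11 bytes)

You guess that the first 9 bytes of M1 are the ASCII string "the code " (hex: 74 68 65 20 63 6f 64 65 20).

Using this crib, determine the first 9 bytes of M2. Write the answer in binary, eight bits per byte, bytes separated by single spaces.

00100001 01001111 00010001 10010110 00111001 11001111 11000111 00000010 10000111

First, E_a ⊕ E_b = (M1 ⊕ K) ⊕ (M2 ⊕ K) = M1 ⊕ M2, so the key drops out. Then M2 = (M1 ⊕ M2) ⊕ M1 over the first 9 bytes.
byte 0: (b2 xor e7) xor 74 = 55 xor 74 = 21
byte 1: (04 xor 23) xor 68 = 27 xor 68 = 4f
byte 2: (0e xor 7a) xor 65 = 74 xor 65 = 11
byte 3: (d2 xor 64) xor 20 = b6 xor 20 = 96
byte 4: (8f xor d5) xor 63 = 5a xor 63 = 39
byte 5: (44 xor e4) xor 6f = a0 xor 6f = cf
byte 6: (18 xor bb) xor 64 = a3 xor 64 = c7
byte 7: (07 xor 60) xor 65 = 67 xor 65 = 02
byte 8: (a3 xor 04) xor 20 = a7 xor 20 = 87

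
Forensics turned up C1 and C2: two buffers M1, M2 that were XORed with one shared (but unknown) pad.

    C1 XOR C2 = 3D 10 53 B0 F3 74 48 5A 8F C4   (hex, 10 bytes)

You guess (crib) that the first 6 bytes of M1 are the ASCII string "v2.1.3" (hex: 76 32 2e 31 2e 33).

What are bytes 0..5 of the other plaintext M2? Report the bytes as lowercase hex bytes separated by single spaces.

Since C1 ⊕ C2 = M1 ⊕ M2, XORing with the guessed M1 bytes yields the corresponding M2 bytes: M2 = (C1 ⊕ C2) ⊕ M1.
byte 0:  61 XOR 118 =  75
byte 1:  16 XOR  50 =  34
byte 2:  83 XOR  46 = 125
byte 3: 176 XOR  49 = 129
byte 4: 243 XOR  46 = 221
byte 5: 116 XOR  51 =  71

4b 22 7d 81 dd 47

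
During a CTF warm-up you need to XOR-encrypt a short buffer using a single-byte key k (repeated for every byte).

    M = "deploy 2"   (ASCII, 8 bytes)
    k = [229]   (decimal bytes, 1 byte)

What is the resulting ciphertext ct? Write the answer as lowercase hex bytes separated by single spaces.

81 80 95 89 8a 9c c5 d7

The 1-byte key repeats, so the effective keystream is e5 e5 e5 e5 e5 e5 e5 e5.
byte 0: 01100100 XOR 11100101 = 10000001
byte 1: 01100101 XOR 11100101 = 10000000
byte 2: 01110000 XOR 11100101 = 10010101
byte 3: 01101100 XOR 11100101 = 10001001
byte 4: 01101111 XOR 11100101 = 10001010
byte 5: 01111001 XOR 11100101 = 10011100
byte 6: 00100000 XOR 11100101 = 11000101
byte 7: 00110010 XOR 11100101 = 11010111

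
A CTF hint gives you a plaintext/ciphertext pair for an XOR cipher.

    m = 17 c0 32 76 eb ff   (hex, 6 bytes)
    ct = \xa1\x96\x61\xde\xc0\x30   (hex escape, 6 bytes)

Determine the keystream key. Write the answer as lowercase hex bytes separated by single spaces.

b6 56 53 a8 2b cf

Since ct = m ⊕ key, XORing both sides with m gives key = m ⊕ ct.
 23 ^ 161 = 182
192 ^ 150 =  86
 50 ^  97 =  83
118 ^ 222 = 168
235 ^ 192 =  43
255 ^  48 = 207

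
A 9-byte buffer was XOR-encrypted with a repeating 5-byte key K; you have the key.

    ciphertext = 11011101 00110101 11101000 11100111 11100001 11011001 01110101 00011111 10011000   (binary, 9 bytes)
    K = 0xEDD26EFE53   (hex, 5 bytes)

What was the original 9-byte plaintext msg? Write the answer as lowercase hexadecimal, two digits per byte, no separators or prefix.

The 5-byte key repeats, so the effective keystream is ed d2 6e fe 53 ed d2 6e fe.
byte 0: 221 ⊕ 237 =  48
byte 1:  53 ⊕ 210 = 231
byte 2: 232 ⊕ 110 = 134
byte 3: 231 ⊕ 254 =  25
byte 4: 225 ⊕  83 = 178
byte 5: 217 ⊕ 237 =  52
byte 6: 117 ⊕ 210 = 167
byte 7:  31 ⊕ 110 = 113
byte 8: 152 ⊕ 254 = 102

30e78619b234a77166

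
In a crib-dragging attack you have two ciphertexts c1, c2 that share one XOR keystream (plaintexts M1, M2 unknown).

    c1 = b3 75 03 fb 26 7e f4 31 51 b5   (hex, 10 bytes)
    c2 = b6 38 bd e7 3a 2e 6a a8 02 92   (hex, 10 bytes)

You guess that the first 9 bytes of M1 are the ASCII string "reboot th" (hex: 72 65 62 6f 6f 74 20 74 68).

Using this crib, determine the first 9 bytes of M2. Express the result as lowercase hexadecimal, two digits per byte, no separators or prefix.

First, c1 ⊕ c2 = (M1 ⊕ K) ⊕ (M2 ⊕ K) = M1 ⊕ M2, so the key drops out. Then M2 = (M1 ⊕ M2) ⊕ M1 over the first 9 bytes.
byte 0: (b3 ⊕ b6) ⊕ 72 = 05 ⊕ 72 = 77
byte 1: (75 ⊕ 38) ⊕ 65 = 4d ⊕ 65 = 28
byte 2: (03 ⊕ bd) ⊕ 62 = be ⊕ 62 = dc
byte 3: (fb ⊕ e7) ⊕ 6f = 1c ⊕ 6f = 73
byte 4: (26 ⊕ 3a) ⊕ 6f = 1c ⊕ 6f = 73
byte 5: (7e ⊕ 2e) ⊕ 74 = 50 ⊕ 74 = 24
byte 6: (f4 ⊕ 6a) ⊕ 20 = 9e ⊕ 20 = be
byte 7: (31 ⊕ a8) ⊕ 74 = 99 ⊕ 74 = ed
byte 8: (51 ⊕ 02) ⊕ 68 = 53 ⊕ 68 = 3b

7728dc737324beed3b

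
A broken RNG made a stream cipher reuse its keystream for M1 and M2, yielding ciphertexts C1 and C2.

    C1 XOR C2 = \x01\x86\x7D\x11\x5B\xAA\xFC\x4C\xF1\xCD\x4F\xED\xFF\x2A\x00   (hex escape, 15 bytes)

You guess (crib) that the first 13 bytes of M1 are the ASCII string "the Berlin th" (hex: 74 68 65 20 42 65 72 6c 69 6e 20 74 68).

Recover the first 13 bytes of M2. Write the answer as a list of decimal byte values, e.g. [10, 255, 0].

[117, 238, 24, 49, 25, 207, 142, 32, 152, 163, 111, 153, 151]

Since C1 ⊕ C2 = M1 ⊕ M2, XORing with the guessed M1 bytes yields the corresponding M2 bytes: M2 = (C1 ⊕ C2) ⊕ M1.
01 XOR 74 = 75
86 XOR 68 = ee
7d XOR 65 = 18
11 XOR 20 = 31
5b XOR 42 = 19
aa XOR 65 = cf
fc XOR 72 = 8e
4c XOR 6c = 20
f1 XOR 69 = 98
cd XOR 6e = a3
4f XOR 20 = 6f
ed XOR 74 = 99
ff XOR 68 = 97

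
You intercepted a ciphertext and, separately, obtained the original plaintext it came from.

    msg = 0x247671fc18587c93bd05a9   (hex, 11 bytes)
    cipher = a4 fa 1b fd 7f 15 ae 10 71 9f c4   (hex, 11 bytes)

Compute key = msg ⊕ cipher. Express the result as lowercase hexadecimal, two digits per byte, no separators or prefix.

Since cipher = msg ⊕ key, XORing both sides with msg gives key = msg ⊕ cipher.
24 xor a4 = 80
76 xor fa = 8c
71 xor 1b = 6a
fc xor fd = 01
18 xor 7f = 67
58 xor 15 = 4d
7c xor ae = d2
93 xor 10 = 83
bd xor 71 = cc
05 xor 9f = 9a
a9 xor c4 = 6d

808c6a01674dd283cc9a6d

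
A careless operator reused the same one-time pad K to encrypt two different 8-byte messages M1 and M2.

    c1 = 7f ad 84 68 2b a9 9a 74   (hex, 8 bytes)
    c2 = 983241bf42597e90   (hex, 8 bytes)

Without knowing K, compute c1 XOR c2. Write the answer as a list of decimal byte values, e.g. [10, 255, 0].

[231, 159, 197, 215, 105, 240, 228, 228]

c1 ⊕ c2 = (M1 ⊕ K) ⊕ (M2 ⊕ K) = M1 ⊕ M2 — the shared key cancels under XOR.
127 ^ 152 = 231
173 ^  50 = 159
132 ^  65 = 197
104 ^ 191 = 215
 43 ^  66 = 105
169 ^  89 = 240
154 ^ 126 = 228
116 ^ 144 = 228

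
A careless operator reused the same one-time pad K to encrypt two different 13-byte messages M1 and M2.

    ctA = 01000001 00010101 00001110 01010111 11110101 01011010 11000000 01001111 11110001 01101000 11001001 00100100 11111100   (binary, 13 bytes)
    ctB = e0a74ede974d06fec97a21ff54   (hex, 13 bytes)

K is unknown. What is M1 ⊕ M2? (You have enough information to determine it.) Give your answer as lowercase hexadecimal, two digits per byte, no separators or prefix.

ctA ⊕ ctB = (M1 ⊕ K) ⊕ (M2 ⊕ K) = M1 ⊕ M2 — the shared key cancels under XOR.
byte 0: 41 XOR e0 = a1
byte 1: 15 XOR a7 = b2
byte 2: 0e XOR 4e = 40
byte 3: 57 XOR de = 89
byte 4: f5 XOR 97 = 62
byte 5: 5a XOR 4d = 17
byte 6: c0 XOR 06 = c6
byte 7: 4f XOR fe = b1
byte 8: f1 XOR c9 = 38
byte 9: 68 XOR 7a = 12
byte 10: c9 XOR 21 = e8
byte 11: 24 XOR ff = db
byte 12: fc XOR 54 = a8

a1b240896217c6b13812e8dba8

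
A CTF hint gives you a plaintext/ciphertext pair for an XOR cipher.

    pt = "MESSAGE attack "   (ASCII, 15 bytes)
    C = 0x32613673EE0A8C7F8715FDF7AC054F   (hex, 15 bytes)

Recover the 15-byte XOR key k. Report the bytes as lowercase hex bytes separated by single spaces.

7f 24 65 20 af 4d c9 5f e6 61 89 96 cf 6e 6f

Since C = pt ⊕ k, XORing both sides with pt gives k = pt ⊕ C.
byte 0:  77 xor  50 = 127
byte 1:  69 xor  97 =  36
byte 2:  83 xor  54 = 101
byte 3:  83 xor 115 =  32
byte 4:  65 xor 238 = 175
byte 5:  71 xor  10 =  77
byte 6:  69 xor 140 = 201
byte 7:  32 xor 127 =  95
byte 8:  97 xor 135 = 230
byte 9: 116 xor  21 =  97
byte 10: 116 xor 253 = 137
byte 11:  97 xor 247 = 150
byte 12:  99 xor 172 = 207
byte 13: 107 xor   5 = 110
byte 14:  32 xor  79 = 111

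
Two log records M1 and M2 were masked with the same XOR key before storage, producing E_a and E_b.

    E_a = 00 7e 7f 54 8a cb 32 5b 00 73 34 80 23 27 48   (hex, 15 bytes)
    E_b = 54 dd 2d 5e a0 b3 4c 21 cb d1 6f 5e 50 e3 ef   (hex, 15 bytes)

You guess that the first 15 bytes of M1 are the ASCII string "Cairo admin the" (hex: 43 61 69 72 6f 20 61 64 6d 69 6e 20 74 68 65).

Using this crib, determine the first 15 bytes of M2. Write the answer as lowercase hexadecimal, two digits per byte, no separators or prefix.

17c23b7845581f1ea6cb35fe07acc2

First, E_a ⊕ E_b = (M1 ⊕ K) ⊕ (M2 ⊕ K) = M1 ⊕ M2, so the key drops out. Then M2 = (M1 ⊕ M2) ⊕ M1 over the first 15 bytes.
byte 0: (00 ^ 54) ^ 43 = 54 ^ 43 = 17
byte 1: (7e ^ dd) ^ 61 = a3 ^ 61 = c2
byte 2: (7f ^ 2d) ^ 69 = 52 ^ 69 = 3b
byte 3: (54 ^ 5e) ^ 72 = 0a ^ 72 = 78
byte 4: (8a ^ a0) ^ 6f = 2a ^ 6f = 45
byte 5: (cb ^ b3) ^ 20 = 78 ^ 20 = 58
byte 6: (32 ^ 4c) ^ 61 = 7e ^ 61 = 1f
byte 7: (5b ^ 21) ^ 64 = 7a ^ 64 = 1e
byte 8: (00 ^ cb) ^ 6d = cb ^ 6d = a6
byte 9: (73 ^ d1) ^ 69 = a2 ^ 69 = cb
byte 10: (34 ^ 6f) ^ 6e = 5b ^ 6e = 35
byte 11: (80 ^ 5e) ^ 20 = de ^ 20 = fe
byte 12: (23 ^ 50) ^ 74 = 73 ^ 74 = 07
byte 13: (27 ^ e3) ^ 68 = c4 ^ 68 = ac
byte 14: (48 ^ ef) ^ 65 = a7 ^ 65 = c2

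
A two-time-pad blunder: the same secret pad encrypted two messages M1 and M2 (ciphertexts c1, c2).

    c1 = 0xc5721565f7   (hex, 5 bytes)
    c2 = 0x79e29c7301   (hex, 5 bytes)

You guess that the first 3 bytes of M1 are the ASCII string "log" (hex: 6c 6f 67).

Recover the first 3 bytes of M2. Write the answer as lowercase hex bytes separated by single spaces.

d0 ff ee

First, c1 ⊕ c2 = (M1 ⊕ K) ⊕ (M2 ⊕ K) = M1 ⊕ M2, so the key drops out. Then M2 = (M1 ⊕ M2) ⊕ M1 over the first 3 bytes.
byte 0: (c5 XOR 79) XOR 6c = bc XOR 6c = d0
byte 1: (72 XOR e2) XOR 6f = 90 XOR 6f = ff
byte 2: (15 XOR 9c) XOR 67 = 89 XOR 67 = ee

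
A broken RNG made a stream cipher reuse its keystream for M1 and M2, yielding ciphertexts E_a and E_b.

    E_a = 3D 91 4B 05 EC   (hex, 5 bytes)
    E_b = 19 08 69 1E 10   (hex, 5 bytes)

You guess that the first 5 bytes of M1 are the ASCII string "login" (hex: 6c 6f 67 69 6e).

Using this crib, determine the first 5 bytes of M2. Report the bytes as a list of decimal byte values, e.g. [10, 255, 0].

First, E_a ⊕ E_b = (M1 ⊕ K) ⊕ (M2 ⊕ K) = M1 ⊕ M2, so the key drops out. Then M2 = (M1 ⊕ M2) ⊕ M1 over the first 5 bytes.
byte 0: (3d ^ 19) ^ 6c = 24 ^ 6c = 48
byte 1: (91 ^ 08) ^ 6f = 99 ^ 6f = f6
byte 2: (4b ^ 69) ^ 67 = 22 ^ 67 = 45
byte 3: (05 ^ 1e) ^ 69 = 1b ^ 69 = 72
byte 4: (ec ^ 10) ^ 6e = fc ^ 6e = 92

[72, 246, 69, 114, 146]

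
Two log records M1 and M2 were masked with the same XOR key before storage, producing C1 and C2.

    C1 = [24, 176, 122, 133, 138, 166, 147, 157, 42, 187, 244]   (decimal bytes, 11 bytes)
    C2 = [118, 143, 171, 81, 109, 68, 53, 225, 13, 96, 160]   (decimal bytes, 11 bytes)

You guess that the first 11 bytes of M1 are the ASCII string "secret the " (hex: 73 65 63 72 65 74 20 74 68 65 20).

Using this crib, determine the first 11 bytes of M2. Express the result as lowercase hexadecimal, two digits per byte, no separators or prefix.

1d5ab2a6829686084fbe74

First, C1 ⊕ C2 = (M1 ⊕ K) ⊕ (M2 ⊕ K) = M1 ⊕ M2, so the key drops out. Then M2 = (M1 ⊕ M2) ⊕ M1 over the first 11 bytes.
byte 0: (18 ⊕ 76) ⊕ 73 = 6e ⊕ 73 = 1d
byte 1: (b0 ⊕ 8f) ⊕ 65 = 3f ⊕ 65 = 5a
byte 2: (7a ⊕ ab) ⊕ 63 = d1 ⊕ 63 = b2
byte 3: (85 ⊕ 51) ⊕ 72 = d4 ⊕ 72 = a6
byte 4: (8a ⊕ 6d) ⊕ 65 = e7 ⊕ 65 = 82
byte 5: (a6 ⊕ 44) ⊕ 74 = e2 ⊕ 74 = 96
byte 6: (93 ⊕ 35) ⊕ 20 = a6 ⊕ 20 = 86
byte 7: (9d ⊕ e1) ⊕ 74 = 7c ⊕ 74 = 08
byte 8: (2a ⊕ 0d) ⊕ 68 = 27 ⊕ 68 = 4f
byte 9: (bb ⊕ 60) ⊕ 65 = db ⊕ 65 = be
byte 10: (f4 ⊕ a0) ⊕ 20 = 54 ⊕ 20 = 74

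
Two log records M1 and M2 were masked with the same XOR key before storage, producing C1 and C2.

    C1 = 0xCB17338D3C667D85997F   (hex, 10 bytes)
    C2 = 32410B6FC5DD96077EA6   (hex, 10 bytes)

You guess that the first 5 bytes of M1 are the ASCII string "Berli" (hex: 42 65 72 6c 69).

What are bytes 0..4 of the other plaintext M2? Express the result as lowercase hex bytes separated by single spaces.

First, C1 ⊕ C2 = (M1 ⊕ K) ⊕ (M2 ⊕ K) = M1 ⊕ M2, so the key drops out. Then M2 = (M1 ⊕ M2) ⊕ M1 over the first 5 bytes.
byte 0: (cb ⊕ 32) ⊕ 42 = f9 ⊕ 42 = bb
byte 1: (17 ⊕ 41) ⊕ 65 = 56 ⊕ 65 = 33
byte 2: (33 ⊕ 0b) ⊕ 72 = 38 ⊕ 72 = 4a
byte 3: (8d ⊕ 6f) ⊕ 6c = e2 ⊕ 6c = 8e
byte 4: (3c ⊕ c5) ⊕ 69 = f9 ⊕ 69 = 90

bb 33 4a 8e 90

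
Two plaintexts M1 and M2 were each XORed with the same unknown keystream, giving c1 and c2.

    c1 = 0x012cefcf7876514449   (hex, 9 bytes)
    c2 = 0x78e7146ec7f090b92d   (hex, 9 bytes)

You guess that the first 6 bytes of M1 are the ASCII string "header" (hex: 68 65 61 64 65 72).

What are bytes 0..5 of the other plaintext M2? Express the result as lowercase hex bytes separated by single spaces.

First, c1 ⊕ c2 = (M1 ⊕ K) ⊕ (M2 ⊕ K) = M1 ⊕ M2, so the key drops out. Then M2 = (M1 ⊕ M2) ⊕ M1 over the first 6 bytes.
byte 0: (01 xor 78) xor 68 = 79 xor 68 = 11
byte 1: (2c xor e7) xor 65 = cb xor 65 = ae
byte 2: (ef xor 14) xor 61 = fb xor 61 = 9a
byte 3: (cf xor 6e) xor 64 = a1 xor 64 = c5
byte 4: (78 xor c7) xor 65 = bf xor 65 = da
byte 5: (76 xor f0) xor 72 = 86 xor 72 = f4

11 ae 9a c5 da f4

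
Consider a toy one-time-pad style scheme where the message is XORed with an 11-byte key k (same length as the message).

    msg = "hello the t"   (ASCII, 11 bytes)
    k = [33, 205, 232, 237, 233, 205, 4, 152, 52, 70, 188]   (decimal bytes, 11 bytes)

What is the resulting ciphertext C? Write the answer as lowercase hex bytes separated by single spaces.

68 XOR 21 = 49
65 XOR cd = a8
6c XOR e8 = 84
6c XOR ed = 81
6f XOR e9 = 86
20 XOR cd = ed
74 XOR 04 = 70
68 XOR 98 = f0
65 XOR 34 = 51
20 XOR 46 = 66
74 XOR bc = c8

49 a8 84 81 86 ed 70 f0 51 66 c8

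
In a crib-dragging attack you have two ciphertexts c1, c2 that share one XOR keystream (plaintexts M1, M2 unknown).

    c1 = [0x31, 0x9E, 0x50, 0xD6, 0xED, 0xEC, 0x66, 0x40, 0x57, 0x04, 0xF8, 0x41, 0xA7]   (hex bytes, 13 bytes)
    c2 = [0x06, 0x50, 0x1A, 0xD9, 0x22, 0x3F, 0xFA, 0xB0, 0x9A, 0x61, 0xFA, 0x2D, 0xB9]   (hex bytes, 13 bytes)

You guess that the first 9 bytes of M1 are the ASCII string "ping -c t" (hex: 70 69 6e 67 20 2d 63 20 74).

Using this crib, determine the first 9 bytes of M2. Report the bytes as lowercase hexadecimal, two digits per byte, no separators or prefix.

47a72468effeffd0b9

First, c1 ⊕ c2 = (M1 ⊕ K) ⊕ (M2 ⊕ K) = M1 ⊕ M2, so the key drops out. Then M2 = (M1 ⊕ M2) ⊕ M1 over the first 9 bytes.
byte 0: (31 XOR 06) XOR 70 = 37 XOR 70 = 47
byte 1: (9e XOR 50) XOR 69 = ce XOR 69 = a7
byte 2: (50 XOR 1a) XOR 6e = 4a XOR 6e = 24
byte 3: (d6 XOR d9) XOR 67 = 0f XOR 67 = 68
byte 4: (ed XOR 22) XOR 20 = cf XOR 20 = ef
byte 5: (ec XOR 3f) XOR 2d = d3 XOR 2d = fe
byte 6: (66 XOR fa) XOR 63 = 9c XOR 63 = ff
byte 7: (40 XOR b0) XOR 20 = f0 XOR 20 = d0
byte 8: (57 XOR 9a) XOR 74 = cd XOR 74 = b9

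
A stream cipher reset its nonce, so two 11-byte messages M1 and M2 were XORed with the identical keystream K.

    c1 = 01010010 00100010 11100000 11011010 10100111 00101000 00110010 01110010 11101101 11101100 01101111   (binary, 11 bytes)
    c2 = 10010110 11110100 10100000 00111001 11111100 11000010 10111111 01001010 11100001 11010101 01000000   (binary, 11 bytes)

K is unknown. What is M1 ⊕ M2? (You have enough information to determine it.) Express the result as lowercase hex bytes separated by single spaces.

c1 ⊕ c2 = (M1 ⊕ K) ⊕ (M2 ⊕ K) = M1 ⊕ M2 — the shared key cancels under XOR.
52 xor 96 = c4
22 xor f4 = d6
e0 xor a0 = 40
da xor 39 = e3
a7 xor fc = 5b
28 xor c2 = ea
32 xor bf = 8d
72 xor 4a = 38
ed xor e1 = 0c
ec xor d5 = 39
6f xor 40 = 2f

c4 d6 40 e3 5b ea 8d 38 0c 39 2f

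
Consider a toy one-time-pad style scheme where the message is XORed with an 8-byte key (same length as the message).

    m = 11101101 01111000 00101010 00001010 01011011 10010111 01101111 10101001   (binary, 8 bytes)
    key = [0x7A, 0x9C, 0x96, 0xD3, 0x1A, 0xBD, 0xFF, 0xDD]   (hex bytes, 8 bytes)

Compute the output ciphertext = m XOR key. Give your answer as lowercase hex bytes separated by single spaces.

XOR is its own inverse, so applying the key byte-wise gives the result directly.
11101101 ⊕ 01111010 = 10010111
01111000 ⊕ 10011100 = 11100100
00101010 ⊕ 10010110 = 10111100
00001010 ⊕ 11010011 = 11011001
01011011 ⊕ 00011010 = 01000001
10010111 ⊕ 10111101 = 00101010
01101111 ⊕ 11111111 = 10010000
10101001 ⊕ 11011101 = 01110100

97 e4 bc d9 41 2a 90 74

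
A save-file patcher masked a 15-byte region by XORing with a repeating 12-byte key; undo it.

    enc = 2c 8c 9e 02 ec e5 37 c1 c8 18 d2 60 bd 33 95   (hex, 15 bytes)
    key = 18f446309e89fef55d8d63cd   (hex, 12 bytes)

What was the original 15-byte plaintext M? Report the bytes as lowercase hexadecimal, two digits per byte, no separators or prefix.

The 12-byte key repeats, so the effective keystream is 18 f4 46 30 9e 89 fe f5 5d 8d 63 cd 18 f4 46.
byte 0:  44 ^  24 =  52
byte 1: 140 ^ 244 = 120
byte 2: 158 ^  70 = 216
byte 3:   2 ^  48 =  50
byte 4: 236 ^ 158 = 114
byte 5: 229 ^ 137 = 108
byte 6:  55 ^ 254 = 201
byte 7: 193 ^ 245 =  52
byte 8: 200 ^  93 = 149
byte 9:  24 ^ 141 = 149
byte 10: 210 ^  99 = 177
byte 11:  96 ^ 205 = 173
byte 12: 189 ^  24 = 165
byte 13:  51 ^ 244 = 199
byte 14: 149 ^  70 = 211

3478d832726cc9349595b1ada5c7d3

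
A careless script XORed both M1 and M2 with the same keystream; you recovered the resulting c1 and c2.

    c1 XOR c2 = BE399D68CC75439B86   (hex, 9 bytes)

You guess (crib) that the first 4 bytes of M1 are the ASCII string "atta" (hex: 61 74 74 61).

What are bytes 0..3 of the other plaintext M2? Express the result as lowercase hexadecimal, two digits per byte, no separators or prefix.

df4de909

Since c1 ⊕ c2 = M1 ⊕ M2, XORing with the guessed M1 bytes yields the corresponding M2 bytes: M2 = (c1 ⊕ c2) ⊕ M1.
byte 0: 10111110 ^ 01100001 = 11011111
byte 1: 00111001 ^ 01110100 = 01001101
byte 2: 10011101 ^ 01110100 = 11101001
byte 3: 01101000 ^ 01100001 = 00001001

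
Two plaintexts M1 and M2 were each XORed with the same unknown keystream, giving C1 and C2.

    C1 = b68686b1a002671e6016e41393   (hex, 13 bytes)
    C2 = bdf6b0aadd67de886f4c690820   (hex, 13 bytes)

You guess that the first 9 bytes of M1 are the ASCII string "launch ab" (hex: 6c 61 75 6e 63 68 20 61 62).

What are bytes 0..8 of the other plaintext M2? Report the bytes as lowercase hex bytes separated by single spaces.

67 11 43 75 1e 0d 99 f7 6d

First, C1 ⊕ C2 = (M1 ⊕ K) ⊕ (M2 ⊕ K) = M1 ⊕ M2, so the key drops out. Then M2 = (M1 ⊕ M2) ⊕ M1 over the first 9 bytes.
byte 0: (b6 ^ bd) ^ 6c = 0b ^ 6c = 67
byte 1: (86 ^ f6) ^ 61 = 70 ^ 61 = 11
byte 2: (86 ^ b0) ^ 75 = 36 ^ 75 = 43
byte 3: (b1 ^ aa) ^ 6e = 1b ^ 6e = 75
byte 4: (a0 ^ dd) ^ 63 = 7d ^ 63 = 1e
byte 5: (02 ^ 67) ^ 68 = 65 ^ 68 = 0d
byte 6: (67 ^ de) ^ 20 = b9 ^ 20 = 99
byte 7: (1e ^ 88) ^ 61 = 96 ^ 61 = f7
byte 8: (60 ^ 6f) ^ 62 = 0f ^ 62 = 6d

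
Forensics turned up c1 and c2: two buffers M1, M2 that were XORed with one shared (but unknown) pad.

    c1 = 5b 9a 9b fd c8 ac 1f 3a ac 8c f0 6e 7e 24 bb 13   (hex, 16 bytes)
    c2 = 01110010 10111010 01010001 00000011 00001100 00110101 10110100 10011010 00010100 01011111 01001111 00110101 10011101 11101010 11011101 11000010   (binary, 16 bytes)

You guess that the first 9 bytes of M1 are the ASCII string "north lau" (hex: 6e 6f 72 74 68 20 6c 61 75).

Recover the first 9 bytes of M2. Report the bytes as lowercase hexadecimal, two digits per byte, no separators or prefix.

First, c1 ⊕ c2 = (M1 ⊕ K) ⊕ (M2 ⊕ K) = M1 ⊕ M2, so the key drops out. Then M2 = (M1 ⊕ M2) ⊕ M1 over the first 9 bytes.
byte 0: (5b xor 72) xor 6e = 29 xor 6e = 47
byte 1: (9a xor ba) xor 6f = 20 xor 6f = 4f
byte 2: (9b xor 51) xor 72 = ca xor 72 = b8
byte 3: (fd xor 03) xor 74 = fe xor 74 = 8a
byte 4: (c8 xor 0c) xor 68 = c4 xor 68 = ac
byte 5: (ac xor 35) xor 20 = 99 xor 20 = b9
byte 6: (1f xor b4) xor 6c = ab xor 6c = c7
byte 7: (3a xor 9a) xor 61 = a0 xor 61 = c1
byte 8: (ac xor 14) xor 75 = b8 xor 75 = cd

474fb88aacb9c7c1cd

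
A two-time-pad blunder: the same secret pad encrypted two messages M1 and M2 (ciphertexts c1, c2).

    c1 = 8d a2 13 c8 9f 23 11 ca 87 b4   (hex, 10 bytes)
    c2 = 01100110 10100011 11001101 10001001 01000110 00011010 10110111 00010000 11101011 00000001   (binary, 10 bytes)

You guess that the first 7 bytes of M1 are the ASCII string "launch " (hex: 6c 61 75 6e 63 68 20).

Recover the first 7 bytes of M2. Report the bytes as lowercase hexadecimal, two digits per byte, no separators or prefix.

First, c1 ⊕ c2 = (M1 ⊕ K) ⊕ (M2 ⊕ K) = M1 ⊕ M2, so the key drops out. Then M2 = (M1 ⊕ M2) ⊕ M1 over the first 7 bytes.
byte 0: (8d xor 66) xor 6c = eb xor 6c = 87
byte 1: (a2 xor a3) xor 61 = 01 xor 61 = 60
byte 2: (13 xor cd) xor 75 = de xor 75 = ab
byte 3: (c8 xor 89) xor 6e = 41 xor 6e = 2f
byte 4: (9f xor 46) xor 63 = d9 xor 63 = ba
byte 5: (23 xor 1a) xor 68 = 39 xor 68 = 51
byte 6: (11 xor b7) xor 20 = a6 xor 20 = 86

8760ab2fba5186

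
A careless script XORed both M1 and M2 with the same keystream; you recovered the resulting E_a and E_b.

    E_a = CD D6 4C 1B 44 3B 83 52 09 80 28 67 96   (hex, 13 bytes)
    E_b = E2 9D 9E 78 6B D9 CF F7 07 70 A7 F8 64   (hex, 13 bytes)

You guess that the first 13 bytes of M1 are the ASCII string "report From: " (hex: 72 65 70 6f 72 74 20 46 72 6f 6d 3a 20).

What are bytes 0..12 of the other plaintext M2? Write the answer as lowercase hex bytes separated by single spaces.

5d 2e a2 0c 5d 96 6c e3 7c 9f e2 a5 d2

First, E_a ⊕ E_b = (M1 ⊕ K) ⊕ (M2 ⊕ K) = M1 ⊕ M2, so the key drops out. Then M2 = (M1 ⊕ M2) ⊕ M1 over the first 13 bytes.
byte 0: (cd ^ e2) ^ 72 = 2f ^ 72 = 5d
byte 1: (d6 ^ 9d) ^ 65 = 4b ^ 65 = 2e
byte 2: (4c ^ 9e) ^ 70 = d2 ^ 70 = a2
byte 3: (1b ^ 78) ^ 6f = 63 ^ 6f = 0c
byte 4: (44 ^ 6b) ^ 72 = 2f ^ 72 = 5d
byte 5: (3b ^ d9) ^ 74 = e2 ^ 74 = 96
byte 6: (83 ^ cf) ^ 20 = 4c ^ 20 = 6c
byte 7: (52 ^ f7) ^ 46 = a5 ^ 46 = e3
byte 8: (09 ^ 07) ^ 72 = 0e ^ 72 = 7c
byte 9: (80 ^ 70) ^ 6f = f0 ^ 6f = 9f
byte 10: (28 ^ a7) ^ 6d = 8f ^ 6d = e2
byte 11: (67 ^ f8) ^ 3a = 9f ^ 3a = a5
byte 12: (96 ^ 64) ^ 20 = f2 ^ 20 = d2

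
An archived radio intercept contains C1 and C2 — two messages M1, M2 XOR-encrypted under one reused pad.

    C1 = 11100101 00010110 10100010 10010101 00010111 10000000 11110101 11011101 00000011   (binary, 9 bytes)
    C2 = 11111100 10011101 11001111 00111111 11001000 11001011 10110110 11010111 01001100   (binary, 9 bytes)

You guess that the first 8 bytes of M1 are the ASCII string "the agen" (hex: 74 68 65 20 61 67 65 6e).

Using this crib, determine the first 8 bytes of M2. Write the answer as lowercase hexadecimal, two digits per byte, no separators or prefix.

6de3088abe2c2664

First, C1 ⊕ C2 = (M1 ⊕ K) ⊕ (M2 ⊕ K) = M1 ⊕ M2, so the key drops out. Then M2 = (M1 ⊕ M2) ⊕ M1 over the first 8 bytes.
byte 0: (e5 XOR fc) XOR 74 = 19 XOR 74 = 6d
byte 1: (16 XOR 9d) XOR 68 = 8b XOR 68 = e3
byte 2: (a2 XOR cf) XOR 65 = 6d XOR 65 = 08
byte 3: (95 XOR 3f) XOR 20 = aa XOR 20 = 8a
byte 4: (17 XOR c8) XOR 61 = df XOR 61 = be
byte 5: (80 XOR cb) XOR 67 = 4b XOR 67 = 2c
byte 6: (f5 XOR b6) XOR 65 = 43 XOR 65 = 26
byte 7: (dd XOR d7) XOR 6e = 0a XOR 6e = 64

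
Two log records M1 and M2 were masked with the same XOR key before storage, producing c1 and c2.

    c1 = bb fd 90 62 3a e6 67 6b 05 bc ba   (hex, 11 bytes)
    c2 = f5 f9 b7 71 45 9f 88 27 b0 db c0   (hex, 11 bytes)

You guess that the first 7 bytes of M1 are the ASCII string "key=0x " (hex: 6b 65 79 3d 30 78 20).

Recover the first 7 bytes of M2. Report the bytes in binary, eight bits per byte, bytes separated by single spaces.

First, c1 ⊕ c2 = (M1 ⊕ K) ⊕ (M2 ⊕ K) = M1 ⊕ M2, so the key drops out. Then M2 = (M1 ⊕ M2) ⊕ M1 over the first 7 bytes.
byte 0: (bb ⊕ f5) ⊕ 6b = 4e ⊕ 6b = 25
byte 1: (fd ⊕ f9) ⊕ 65 = 04 ⊕ 65 = 61
byte 2: (90 ⊕ b7) ⊕ 79 = 27 ⊕ 79 = 5e
byte 3: (62 ⊕ 71) ⊕ 3d = 13 ⊕ 3d = 2e
byte 4: (3a ⊕ 45) ⊕ 30 = 7f ⊕ 30 = 4f
byte 5: (e6 ⊕ 9f) ⊕ 78 = 79 ⊕ 78 = 01
byte 6: (67 ⊕ 88) ⊕ 20 = ef ⊕ 20 = cf

00100101 01100001 01011110 00101110 01001111 00000001 11001111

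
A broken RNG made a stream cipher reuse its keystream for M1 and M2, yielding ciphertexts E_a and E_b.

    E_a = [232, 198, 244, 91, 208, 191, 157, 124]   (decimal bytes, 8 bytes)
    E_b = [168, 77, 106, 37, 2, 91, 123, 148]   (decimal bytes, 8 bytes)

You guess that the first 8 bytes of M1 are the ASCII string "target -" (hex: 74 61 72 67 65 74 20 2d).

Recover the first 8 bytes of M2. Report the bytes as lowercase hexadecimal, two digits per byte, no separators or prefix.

34eaec19b790c6c5

First, E_a ⊕ E_b = (M1 ⊕ K) ⊕ (M2 ⊕ K) = M1 ⊕ M2, so the key drops out. Then M2 = (M1 ⊕ M2) ⊕ M1 over the first 8 bytes.
byte 0: (e8 ^ a8) ^ 74 = 40 ^ 74 = 34
byte 1: (c6 ^ 4d) ^ 61 = 8b ^ 61 = ea
byte 2: (f4 ^ 6a) ^ 72 = 9e ^ 72 = ec
byte 3: (5b ^ 25) ^ 67 = 7e ^ 67 = 19
byte 4: (d0 ^ 02) ^ 65 = d2 ^ 65 = b7
byte 5: (bf ^ 5b) ^ 74 = e4 ^ 74 = 90
byte 6: (9d ^ 7b) ^ 20 = e6 ^ 20 = c6
byte 7: (7c ^ 94) ^ 2d = e8 ^ 2d = c5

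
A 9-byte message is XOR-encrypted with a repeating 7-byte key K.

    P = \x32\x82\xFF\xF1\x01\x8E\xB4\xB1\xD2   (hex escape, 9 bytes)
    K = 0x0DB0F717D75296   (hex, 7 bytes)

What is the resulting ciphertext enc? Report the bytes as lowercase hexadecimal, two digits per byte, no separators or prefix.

The 7-byte key repeats, so the effective keystream is 0d b0 f7 17 d7 52 96 0d b0.
byte 0:  50 ^  13 =  63
byte 1: 130 ^ 176 =  50
byte 2: 255 ^ 247 =   8
byte 3: 241 ^  23 = 230
byte 4:   1 ^ 215 = 214
byte 5: 142 ^  82 = 220
byte 6: 180 ^ 150 =  34
byte 7: 177 ^  13 = 188
byte 8: 210 ^ 176 =  98

3f3208e6d6dc22bc62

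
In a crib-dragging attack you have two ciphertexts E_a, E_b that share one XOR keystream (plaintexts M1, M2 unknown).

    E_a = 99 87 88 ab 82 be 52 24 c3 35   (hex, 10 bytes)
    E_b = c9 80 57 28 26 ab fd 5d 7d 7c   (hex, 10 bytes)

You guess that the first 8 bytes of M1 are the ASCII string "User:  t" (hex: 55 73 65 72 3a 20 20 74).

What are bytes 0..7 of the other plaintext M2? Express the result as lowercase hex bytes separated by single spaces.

First, E_a ⊕ E_b = (M1 ⊕ K) ⊕ (M2 ⊕ K) = M1 ⊕ M2, so the key drops out. Then M2 = (M1 ⊕ M2) ⊕ M1 over the first 8 bytes.
byte 0: (99 XOR c9) XOR 55 = 50 XOR 55 = 05
byte 1: (87 XOR 80) XOR 73 = 07 XOR 73 = 74
byte 2: (88 XOR 57) XOR 65 = df XOR 65 = ba
byte 3: (ab XOR 28) XOR 72 = 83 XOR 72 = f1
byte 4: (82 XOR 26) XOR 3a = a4 XOR 3a = 9e
byte 5: (be XOR ab) XOR 20 = 15 XOR 20 = 35
byte 6: (52 XOR fd) XOR 20 = af XOR 20 = 8f
byte 7: (24 XOR 5d) XOR 74 = 79 XOR 74 = 0d

05 74 ba f1 9e 35 8f 0d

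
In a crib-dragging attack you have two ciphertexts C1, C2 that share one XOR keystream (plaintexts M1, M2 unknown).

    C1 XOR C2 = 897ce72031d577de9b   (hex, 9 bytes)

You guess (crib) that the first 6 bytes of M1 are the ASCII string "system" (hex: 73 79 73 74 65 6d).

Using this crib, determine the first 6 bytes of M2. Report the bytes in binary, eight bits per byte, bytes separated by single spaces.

Since C1 ⊕ C2 = M1 ⊕ M2, XORing with the guessed M1 bytes yields the corresponding M2 bytes: M2 = (C1 ⊕ C2) ⊕ M1.
89 ⊕ 73 = fa
7c ⊕ 79 = 05
e7 ⊕ 73 = 94
20 ⊕ 74 = 54
31 ⊕ 65 = 54
d5 ⊕ 6d = b8

11111010 00000101 10010100 01010100 01010100 10111000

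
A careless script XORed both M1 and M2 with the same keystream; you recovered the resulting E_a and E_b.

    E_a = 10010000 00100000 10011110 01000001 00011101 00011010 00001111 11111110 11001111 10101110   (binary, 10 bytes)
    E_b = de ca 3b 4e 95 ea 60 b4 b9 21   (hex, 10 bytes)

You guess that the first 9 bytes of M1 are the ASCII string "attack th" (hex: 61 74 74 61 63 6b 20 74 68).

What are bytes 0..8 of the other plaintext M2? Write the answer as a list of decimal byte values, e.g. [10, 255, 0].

[47, 158, 209, 110, 235, 155, 79, 62, 30]

First, E_a ⊕ E_b = (M1 ⊕ K) ⊕ (M2 ⊕ K) = M1 ⊕ M2, so the key drops out. Then M2 = (M1 ⊕ M2) ⊕ M1 over the first 9 bytes.
byte 0: (90 ⊕ de) ⊕ 61 = 4e ⊕ 61 = 2f
byte 1: (20 ⊕ ca) ⊕ 74 = ea ⊕ 74 = 9e
byte 2: (9e ⊕ 3b) ⊕ 74 = a5 ⊕ 74 = d1
byte 3: (41 ⊕ 4e) ⊕ 61 = 0f ⊕ 61 = 6e
byte 4: (1d ⊕ 95) ⊕ 63 = 88 ⊕ 63 = eb
byte 5: (1a ⊕ ea) ⊕ 6b = f0 ⊕ 6b = 9b
byte 6: (0f ⊕ 60) ⊕ 20 = 6f ⊕ 20 = 4f
byte 7: (fe ⊕ b4) ⊕ 74 = 4a ⊕ 74 = 3e
byte 8: (cf ⊕ b9) ⊕ 68 = 76 ⊕ 68 = 1e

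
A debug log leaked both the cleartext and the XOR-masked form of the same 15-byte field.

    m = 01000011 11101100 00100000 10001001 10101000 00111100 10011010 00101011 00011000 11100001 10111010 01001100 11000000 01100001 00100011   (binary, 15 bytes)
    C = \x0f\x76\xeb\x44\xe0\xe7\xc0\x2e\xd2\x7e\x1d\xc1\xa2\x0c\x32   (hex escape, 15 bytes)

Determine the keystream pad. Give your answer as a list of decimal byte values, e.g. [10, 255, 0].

[76, 154, 203, 205, 72, 219, 90, 5, 202, 159, 167, 141, 98, 109, 17]

Since C = m ⊕ pad, XORing both sides with m gives pad = m ⊕ C.
43 XOR 0f = 4c
ec XOR 76 = 9a
20 XOR eb = cb
89 XOR 44 = cd
a8 XOR e0 = 48
3c XOR e7 = db
9a XOR c0 = 5a
2b XOR 2e = 05
18 XOR d2 = ca
e1 XOR 7e = 9f
ba XOR 1d = a7
4c XOR c1 = 8d
c0 XOR a2 = 62
61 XOR 0c = 6d
23 XOR 32 = 11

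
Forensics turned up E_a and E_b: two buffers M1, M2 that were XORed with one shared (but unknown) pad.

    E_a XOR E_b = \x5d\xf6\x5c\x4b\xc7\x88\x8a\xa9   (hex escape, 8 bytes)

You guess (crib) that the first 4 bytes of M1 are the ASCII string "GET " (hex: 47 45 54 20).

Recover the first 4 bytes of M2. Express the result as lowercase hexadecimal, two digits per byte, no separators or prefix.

1ab3086b

Since E_a ⊕ E_b = M1 ⊕ M2, XORing with the guessed M1 bytes yields the corresponding M2 bytes: M2 = (E_a ⊕ E_b) ⊕ M1.
01011101 XOR 01000111 = 00011010
11110110 XOR 01000101 = 10110011
01011100 XOR 01010100 = 00001000
01001011 XOR 00100000 = 01101011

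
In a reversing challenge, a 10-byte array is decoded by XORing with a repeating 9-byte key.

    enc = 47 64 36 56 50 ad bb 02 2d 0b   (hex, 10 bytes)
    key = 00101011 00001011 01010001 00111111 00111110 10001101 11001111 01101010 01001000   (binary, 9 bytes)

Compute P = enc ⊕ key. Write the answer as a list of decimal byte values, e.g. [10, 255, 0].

[108, 111, 103, 105, 110, 32, 116, 104, 101, 32]

The 9-byte key repeats, so the effective keystream is 2b 0b 51 3f 3e 8d cf 6a 48 2b.
byte 0: 47 ⊕ 2b = 6c
byte 1: 64 ⊕ 0b = 6f
byte 2: 36 ⊕ 51 = 67
byte 3: 56 ⊕ 3f = 69
byte 4: 50 ⊕ 3e = 6e
byte 5: ad ⊕ 8d = 20
byte 6: bb ⊕ cf = 74
byte 7: 02 ⊕ 6a = 68
byte 8: 2d ⊕ 48 = 65
byte 9: 0b ⊕ 2b = 20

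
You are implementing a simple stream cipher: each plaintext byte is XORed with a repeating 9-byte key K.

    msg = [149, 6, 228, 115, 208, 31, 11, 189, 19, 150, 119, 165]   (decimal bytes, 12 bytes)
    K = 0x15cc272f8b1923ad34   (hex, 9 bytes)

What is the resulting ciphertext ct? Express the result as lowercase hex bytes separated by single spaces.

The 9-byte key repeats, so the effective keystream is 15 cc 27 2f 8b 19 23 ad 34 15 cc 27.
byte 0: 95 ^ 15 = 80
byte 1: 06 ^ cc = ca
byte 2: e4 ^ 27 = c3
byte 3: 73 ^ 2f = 5c
byte 4: d0 ^ 8b = 5b
byte 5: 1f ^ 19 = 06
byte 6: 0b ^ 23 = 28
byte 7: bd ^ ad = 10
byte 8: 13 ^ 34 = 27
byte 9: 96 ^ 15 = 83
byte 10: 77 ^ cc = bb
byte 11: a5 ^ 27 = 82

80 ca c3 5c 5b 06 28 10 27 83 bb 82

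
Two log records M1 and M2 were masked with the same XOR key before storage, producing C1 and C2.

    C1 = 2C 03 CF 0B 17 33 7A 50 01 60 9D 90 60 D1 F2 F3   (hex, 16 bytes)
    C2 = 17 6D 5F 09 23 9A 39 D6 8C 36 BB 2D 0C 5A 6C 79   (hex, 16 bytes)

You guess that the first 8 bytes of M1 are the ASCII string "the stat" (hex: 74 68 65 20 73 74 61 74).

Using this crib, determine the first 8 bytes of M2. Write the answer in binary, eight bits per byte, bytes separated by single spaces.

First, C1 ⊕ C2 = (M1 ⊕ K) ⊕ (M2 ⊕ K) = M1 ⊕ M2, so the key drops out. Then M2 = (M1 ⊕ M2) ⊕ M1 over the first 8 bytes.
byte 0: (2c ⊕ 17) ⊕ 74 = 3b ⊕ 74 = 4f
byte 1: (03 ⊕ 6d) ⊕ 68 = 6e ⊕ 68 = 06
byte 2: (cf ⊕ 5f) ⊕ 65 = 90 ⊕ 65 = f5
byte 3: (0b ⊕ 09) ⊕ 20 = 02 ⊕ 20 = 22
byte 4: (17 ⊕ 23) ⊕ 73 = 34 ⊕ 73 = 47
byte 5: (33 ⊕ 9a) ⊕ 74 = a9 ⊕ 74 = dd
byte 6: (7a ⊕ 39) ⊕ 61 = 43 ⊕ 61 = 22
byte 7: (50 ⊕ d6) ⊕ 74 = 86 ⊕ 74 = f2

01001111 00000110 11110101 00100010 01000111 11011101 00100010 11110010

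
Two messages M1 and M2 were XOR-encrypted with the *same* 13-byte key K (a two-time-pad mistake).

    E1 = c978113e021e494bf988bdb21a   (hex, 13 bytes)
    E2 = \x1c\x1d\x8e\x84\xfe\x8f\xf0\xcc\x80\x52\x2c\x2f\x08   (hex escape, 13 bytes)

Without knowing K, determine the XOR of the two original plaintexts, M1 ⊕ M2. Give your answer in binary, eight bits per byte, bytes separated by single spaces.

11010101 01100101 10011111 10111010 11111100 10010001 10111001 10000111 01111001 11011010 10010001 10011101 00010010

E1 ⊕ E2 = (M1 ⊕ K) ⊕ (M2 ⊕ K) = M1 ⊕ M2 — the shared key cancels under XOR.
byte 0: c9 xor 1c = d5
byte 1: 78 xor 1d = 65
byte 2: 11 xor 8e = 9f
byte 3: 3e xor 84 = ba
byte 4: 02 xor fe = fc
byte 5: 1e xor 8f = 91
byte 6: 49 xor f0 = b9
byte 7: 4b xor cc = 87
byte 8: f9 xor 80 = 79
byte 9: 88 xor 52 = da
byte 10: bd xor 2c = 91
byte 11: b2 xor 2f = 9d
byte 12: 1a xor 08 = 12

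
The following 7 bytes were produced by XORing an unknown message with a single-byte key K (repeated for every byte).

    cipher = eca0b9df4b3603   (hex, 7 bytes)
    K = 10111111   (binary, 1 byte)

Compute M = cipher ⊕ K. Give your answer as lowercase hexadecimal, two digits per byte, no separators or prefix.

531f0660f489bc

The 1-byte key repeats, so the effective keystream is bf bf bf bf bf bf bf.
byte 0: ec xor bf = 53
byte 1: a0 xor bf = 1f
byte 2: b9 xor bf = 06
byte 3: df xor bf = 60
byte 4: 4b xor bf = f4
byte 5: 36 xor bf = 89
byte 6: 03 xor bf = bc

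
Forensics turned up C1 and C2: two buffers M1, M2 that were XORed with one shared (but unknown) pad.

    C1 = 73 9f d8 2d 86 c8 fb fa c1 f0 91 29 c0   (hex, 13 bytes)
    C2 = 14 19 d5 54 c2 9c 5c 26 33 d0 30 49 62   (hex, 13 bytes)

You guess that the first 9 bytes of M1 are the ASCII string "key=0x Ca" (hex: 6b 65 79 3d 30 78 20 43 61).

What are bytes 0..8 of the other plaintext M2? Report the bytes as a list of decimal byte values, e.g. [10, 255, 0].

[12, 227, 116, 68, 116, 44, 135, 159, 147]

First, C1 ⊕ C2 = (M1 ⊕ K) ⊕ (M2 ⊕ K) = M1 ⊕ M2, so the key drops out. Then M2 = (M1 ⊕ M2) ⊕ M1 over the first 9 bytes.
byte 0: (73 ^ 14) ^ 6b = 67 ^ 6b = 0c
byte 1: (9f ^ 19) ^ 65 = 86 ^ 65 = e3
byte 2: (d8 ^ d5) ^ 79 = 0d ^ 79 = 74
byte 3: (2d ^ 54) ^ 3d = 79 ^ 3d = 44
byte 4: (86 ^ c2) ^ 30 = 44 ^ 30 = 74
byte 5: (c8 ^ 9c) ^ 78 = 54 ^ 78 = 2c
byte 6: (fb ^ 5c) ^ 20 = a7 ^ 20 = 87
byte 7: (fa ^ 26) ^ 43 = dc ^ 43 = 9f
byte 8: (c1 ^ 33) ^ 61 = f2 ^ 61 = 93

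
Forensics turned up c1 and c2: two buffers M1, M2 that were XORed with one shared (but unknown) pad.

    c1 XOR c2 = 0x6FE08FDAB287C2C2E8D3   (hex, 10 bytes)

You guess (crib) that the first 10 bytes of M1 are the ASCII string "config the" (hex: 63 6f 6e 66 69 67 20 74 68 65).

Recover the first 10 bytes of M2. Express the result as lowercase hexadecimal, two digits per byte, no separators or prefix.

0c8fe1bcdbe0e2b680b6

Since c1 ⊕ c2 = M1 ⊕ M2, XORing with the guessed M1 bytes yields the corresponding M2 bytes: M2 = (c1 ⊕ c2) ⊕ M1.
byte 0: 6f XOR 63 = 0c
byte 1: e0 XOR 6f = 8f
byte 2: 8f XOR 6e = e1
byte 3: da XOR 66 = bc
byte 4: b2 XOR 69 = db
byte 5: 87 XOR 67 = e0
byte 6: c2 XOR 20 = e2
byte 7: c2 XOR 74 = b6
byte 8: e8 XOR 68 = 80
byte 9: d3 XOR 65 = b6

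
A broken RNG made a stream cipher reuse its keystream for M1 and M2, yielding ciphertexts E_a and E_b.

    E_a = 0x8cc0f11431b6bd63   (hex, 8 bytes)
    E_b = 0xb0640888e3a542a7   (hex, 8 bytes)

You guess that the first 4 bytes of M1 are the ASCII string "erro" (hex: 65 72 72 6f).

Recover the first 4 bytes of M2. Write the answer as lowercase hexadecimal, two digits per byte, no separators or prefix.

First, E_a ⊕ E_b = (M1 ⊕ K) ⊕ (M2 ⊕ K) = M1 ⊕ M2, so the key drops out. Then M2 = (M1 ⊕ M2) ⊕ M1 over the first 4 bytes.
byte 0: (8c ⊕ b0) ⊕ 65 = 3c ⊕ 65 = 59
byte 1: (c0 ⊕ 64) ⊕ 72 = a4 ⊕ 72 = d6
byte 2: (f1 ⊕ 08) ⊕ 72 = f9 ⊕ 72 = 8b
byte 3: (14 ⊕ 88) ⊕ 6f = 9c ⊕ 6f = f3

59d68bf3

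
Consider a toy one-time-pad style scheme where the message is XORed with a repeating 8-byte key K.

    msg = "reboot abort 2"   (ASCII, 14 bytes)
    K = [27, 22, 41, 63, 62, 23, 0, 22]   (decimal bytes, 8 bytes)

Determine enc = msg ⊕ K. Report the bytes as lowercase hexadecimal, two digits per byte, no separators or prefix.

The 8-byte key repeats, so the effective keystream is 1b 16 29 3f 3e 17 00 16 1b 16 29 3f 3e 17.
byte 0: 72 ^ 1b = 69
byte 1: 65 ^ 16 = 73
byte 2: 62 ^ 29 = 4b
byte 3: 6f ^ 3f = 50
byte 4: 6f ^ 3e = 51
byte 5: 74 ^ 17 = 63
byte 6: 20 ^ 00 = 20
byte 7: 61 ^ 16 = 77
byte 8: 62 ^ 1b = 79
byte 9: 6f ^ 16 = 79
byte 10: 72 ^ 29 = 5b
byte 11: 74 ^ 3f = 4b
byte 12: 20 ^ 3e = 1e
byte 13: 32 ^ 17 = 25

69734b505163207779795b4b1e25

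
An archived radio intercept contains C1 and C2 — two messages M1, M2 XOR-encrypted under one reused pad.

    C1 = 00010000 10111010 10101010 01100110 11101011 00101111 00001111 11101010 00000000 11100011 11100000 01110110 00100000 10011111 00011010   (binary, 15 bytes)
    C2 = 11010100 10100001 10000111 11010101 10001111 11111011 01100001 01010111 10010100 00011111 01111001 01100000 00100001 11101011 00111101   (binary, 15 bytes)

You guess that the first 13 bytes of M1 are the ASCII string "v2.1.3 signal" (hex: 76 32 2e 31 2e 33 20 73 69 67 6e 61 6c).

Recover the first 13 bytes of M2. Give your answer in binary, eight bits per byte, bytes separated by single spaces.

10110010 00101001 00000011 10000010 01001010 11100111 01001110 11001110 11111101 10011011 11110111 01110111 01101101

First, C1 ⊕ C2 = (M1 ⊕ K) ⊕ (M2 ⊕ K) = M1 ⊕ M2, so the key drops out. Then M2 = (M1 ⊕ M2) ⊕ M1 over the first 13 bytes.
byte 0: (10 ⊕ d4) ⊕ 76 = c4 ⊕ 76 = b2
byte 1: (ba ⊕ a1) ⊕ 32 = 1b ⊕ 32 = 29
byte 2: (aa ⊕ 87) ⊕ 2e = 2d ⊕ 2e = 03
byte 3: (66 ⊕ d5) ⊕ 31 = b3 ⊕ 31 = 82
byte 4: (eb ⊕ 8f) ⊕ 2e = 64 ⊕ 2e = 4a
byte 5: (2f ⊕ fb) ⊕ 33 = d4 ⊕ 33 = e7
byte 6: (0f ⊕ 61) ⊕ 20 = 6e ⊕ 20 = 4e
byte 7: (ea ⊕ 57) ⊕ 73 = bd ⊕ 73 = ce
byte 8: (00 ⊕ 94) ⊕ 69 = 94 ⊕ 69 = fd
byte 9: (e3 ⊕ 1f) ⊕ 67 = fc ⊕ 67 = 9b
byte 10: (e0 ⊕ 79) ⊕ 6e = 99 ⊕ 6e = f7
byte 11: (76 ⊕ 60) ⊕ 61 = 16 ⊕ 61 = 77
byte 12: (20 ⊕ 21) ⊕ 6c = 01 ⊕ 6c = 6d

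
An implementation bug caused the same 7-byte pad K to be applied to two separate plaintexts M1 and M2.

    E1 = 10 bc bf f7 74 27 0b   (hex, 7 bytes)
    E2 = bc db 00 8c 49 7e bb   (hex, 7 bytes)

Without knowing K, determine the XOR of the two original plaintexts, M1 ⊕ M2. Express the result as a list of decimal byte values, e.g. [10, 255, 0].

[172, 103, 191, 123, 61, 89, 176]

E1 ⊕ E2 = (M1 ⊕ K) ⊕ (M2 ⊕ K) = M1 ⊕ M2 — the shared key cancels under XOR.
10 xor bc = ac
bc xor db = 67
bf xor 00 = bf
f7 xor 8c = 7b
74 xor 49 = 3d
27 xor 7e = 59
0b xor bb = b0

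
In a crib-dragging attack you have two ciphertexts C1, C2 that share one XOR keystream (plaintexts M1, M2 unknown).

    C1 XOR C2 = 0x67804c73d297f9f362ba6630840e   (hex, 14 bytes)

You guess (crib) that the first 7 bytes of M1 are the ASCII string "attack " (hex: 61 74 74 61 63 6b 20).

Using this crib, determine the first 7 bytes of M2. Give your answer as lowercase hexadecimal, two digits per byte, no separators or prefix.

Since C1 ⊕ C2 = M1 ⊕ M2, XORing with the guessed M1 bytes yields the corresponding M2 bytes: M2 = (C1 ⊕ C2) ⊕ M1.
byte 0: 67 xor 61 = 06
byte 1: 80 xor 74 = f4
byte 2: 4c xor 74 = 38
byte 3: 73 xor 61 = 12
byte 4: d2 xor 63 = b1
byte 5: 97 xor 6b = fc
byte 6: f9 xor 20 = d9

06f43812b1fcd9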